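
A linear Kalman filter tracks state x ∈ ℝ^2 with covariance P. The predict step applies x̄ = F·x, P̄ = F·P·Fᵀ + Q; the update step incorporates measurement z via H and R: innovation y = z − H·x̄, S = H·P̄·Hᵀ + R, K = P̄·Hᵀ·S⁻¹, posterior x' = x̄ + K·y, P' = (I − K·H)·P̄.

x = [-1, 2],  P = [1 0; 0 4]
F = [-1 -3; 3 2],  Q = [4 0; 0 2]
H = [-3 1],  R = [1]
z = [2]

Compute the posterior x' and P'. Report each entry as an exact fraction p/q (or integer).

x̄ = F·x = [-5, 1]
P̄ = F·P·Fᵀ + Q = [41 -27; -27 27]
y = z − H·x̄ = [-14]
S = H·P̄·Hᵀ + R = [559]
K = P̄·Hᵀ·S⁻¹ = [-150/559; 108/559]
x' = x̄ + K·y = [-695/559, -953/559]
P' = (I − K·H)·P̄ = [419/559 1107/559; 1107/559 3429/559]

x' = [-695/559, -953/559]
P' = [419/559 1107/559; 1107/559 3429/559]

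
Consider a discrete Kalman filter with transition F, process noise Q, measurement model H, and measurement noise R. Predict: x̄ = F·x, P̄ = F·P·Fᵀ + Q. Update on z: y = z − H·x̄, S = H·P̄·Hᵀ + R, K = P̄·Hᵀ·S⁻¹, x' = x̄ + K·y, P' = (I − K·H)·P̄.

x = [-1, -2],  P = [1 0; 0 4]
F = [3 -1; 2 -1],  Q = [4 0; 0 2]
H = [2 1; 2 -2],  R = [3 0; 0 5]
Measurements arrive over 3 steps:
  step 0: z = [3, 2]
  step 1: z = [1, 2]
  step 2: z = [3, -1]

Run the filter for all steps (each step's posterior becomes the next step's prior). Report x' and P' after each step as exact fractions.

step 0: x' = [3939/3209, 1590/3209], P' = [1445/3209 290/3209; 290/3209 2390/3209]
step 1: x' = [3088617/4040275, -44168/4040275], P' = [1792589/4040275 308294/4040275; 308294/4040275 2827724/4040275]
step 2: x' = [4667766887/5065600291, 6464291960/5065600291], P' = [2247287521/5065600291 386297656/5065600291; 386297656/5065600291 3543415186/5065600291]

step 0: x̄ = F·x = [-1, 0]
step 0: P̄ = F·P·Fᵀ + Q = [17 10; 10 10]
step 0: y = z − H·x̄ = [5, 4]
step 0: S = H·P̄·Hᵀ + R = [121 28; 28 33]
step 0: K = P̄·Hᵀ·S⁻¹ = [1060/3209 462/3209; 990/3209 -840/3209]
step 0: x' = x̄ + K·y = [3939/3209, 1590/3209]
step 0: P' = (I − K·H)·P̄ = [1445/3209 290/3209; 290/3209 2390/3209]
step 1: x̄ = F·x = [10227/3209, 6288/3209]
step 1: P̄ = F·P·Fᵀ + Q = [26491/3209 9610/3209; 9610/3209 13428/3209]
step 1: y = z − H·x̄ = [-23533/3209, -1460/3209]
step 1: S = H·P̄·Hᵀ + R = [167459/3209 59888/3209; 59888/3209 98841/3209]
step 1: K = P̄·Hᵀ·S⁻¹ = [1297824/4040275 593718/4040275; 1148104/4040275 -1007772/4040275]
step 1: x' = x̄ + K·y = [3088617/4040275, -44168/4040275]
step 1: P' = (I − K·H)·P̄ = [1792589/4040275 308294/4040275; 308294/4040275 2827724/4040275]
step 2: x̄ = F·x = [9310019/4040275, 6221402/4040275]
step 2: P̄ = F·P·Fᵀ + Q = [33272361/4040275 12041788/4040275; 12041788/4040275 16845454/4040275]
step 2: y = z − H·x̄ = [-2544123/808055, -10217509/4040275]
step 2: S = H·P̄·Hᵀ + R = [8408915/161611 15062992/808055; 15062992/808055 124338331/4040275]
step 2: K = P̄·Hᵀ·S⁻¹ = [1626957566/5065600291 744395946/5065600291; 1438670166/5065600291 -1262847012/5065600291]
step 2: x' = x̄ + K·y = [4667766887/5065600291, 6464291960/5065600291]
step 2: P' = (I − K·H)·P̄ = [2247287521/5065600291 386297656/5065600291; 386297656/5065600291 3543415186/5065600291]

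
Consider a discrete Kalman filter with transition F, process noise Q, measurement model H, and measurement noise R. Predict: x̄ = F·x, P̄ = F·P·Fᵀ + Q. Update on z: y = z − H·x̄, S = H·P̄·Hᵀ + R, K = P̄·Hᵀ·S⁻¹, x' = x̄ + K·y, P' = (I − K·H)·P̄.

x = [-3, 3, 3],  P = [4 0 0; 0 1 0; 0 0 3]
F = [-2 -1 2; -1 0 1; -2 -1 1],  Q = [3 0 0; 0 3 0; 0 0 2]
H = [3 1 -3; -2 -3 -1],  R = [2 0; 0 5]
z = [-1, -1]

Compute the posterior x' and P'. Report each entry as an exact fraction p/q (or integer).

x̄ = F·x = [9, 6, 6]
P̄ = F·P·Fᵀ + Q = [32 14 23; 14 10 11; 23 11 22]
y = z − H·x̄ = [-16, 41]
S = H·P̄·Hᵀ + R = [102 -153; -153 571]
K = P̄·Hᵀ·S⁻¹ = [3674/34833 -135/683; 292/34833 -81/683; -7459/34833 -160/683]
x' = x̄ + K·y = [-27572/34833, 34955/34833, -6218/34833]
P' = (I − K·H)·P̄ = [75857/34833 -57209/34833 54338/34833; -57209/34833 57743/34833 -38156/34833; 54338/34833 -38156/34833 46592/34833]

x' = [-27572/34833, 34955/34833, -6218/34833]
P' = [75857/34833 -57209/34833 54338/34833; -57209/34833 57743/34833 -38156/34833; 54338/34833 -38156/34833 46592/34833]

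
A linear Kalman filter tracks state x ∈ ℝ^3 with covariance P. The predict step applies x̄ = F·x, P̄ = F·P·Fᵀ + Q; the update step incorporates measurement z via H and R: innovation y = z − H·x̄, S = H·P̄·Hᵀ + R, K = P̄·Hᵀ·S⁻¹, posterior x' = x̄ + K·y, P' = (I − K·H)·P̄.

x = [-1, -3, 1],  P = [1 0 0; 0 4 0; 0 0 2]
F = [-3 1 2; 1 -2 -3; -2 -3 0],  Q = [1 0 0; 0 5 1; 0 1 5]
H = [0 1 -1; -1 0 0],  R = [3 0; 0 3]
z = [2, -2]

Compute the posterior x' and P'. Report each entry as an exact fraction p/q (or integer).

x̄ = F·x = [2, 2, 11]
P̄ = F·P·Fᵀ + Q = [22 -23 -6; -23 40 23; -6 23 45]
y = z − H·x̄ = [11, 0]
S = H·P̄·Hᵀ + R = [42 17; 17 25]
K = P̄·Hᵀ·S⁻¹ = [-51/761 -635/761; 34/761 677/761; -652/761 626/761]
x' = x̄ + K·y = [961/761, 1896/761, 1199/761]
P' = (I − K·H)·P̄ = [1905/761 -2031/761 -1878/761; -2031/761 14291/761 14189/761; -1878/761 14189/761 16145/761]

x' = [961/761, 1896/761, 1199/761]
P' = [1905/761 -2031/761 -1878/761; -2031/761 14291/761 14189/761; -1878/761 14189/761 16145/761]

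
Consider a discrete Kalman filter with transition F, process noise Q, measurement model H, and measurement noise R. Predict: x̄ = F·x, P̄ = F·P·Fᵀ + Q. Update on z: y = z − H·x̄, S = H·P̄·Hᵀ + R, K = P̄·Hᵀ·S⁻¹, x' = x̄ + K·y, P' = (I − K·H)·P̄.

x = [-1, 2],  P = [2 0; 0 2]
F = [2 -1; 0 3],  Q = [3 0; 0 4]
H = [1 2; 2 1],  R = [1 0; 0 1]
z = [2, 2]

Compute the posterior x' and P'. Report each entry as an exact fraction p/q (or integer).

x̄ = F·x = [-4, 6]
P̄ = F·P·Fᵀ + Q = [13 -6; -6 22]
y = z − H·x̄ = [-6, 4]
S = H·P̄·Hᵀ + R = [78 40; 40 51]
K = P̄·Hᵀ·S⁻¹ = [-749/2378 760/1189; 769/1189 -370/1189]
x' = x̄ + K·y = [531/1189, 1040/1189]
P' = (I − K·H)·P̄ = [1263/2378 -503/1189; -503/1189 636/1189]

x' = [531/1189, 1040/1189]
P' = [1263/2378 -503/1189; -503/1189 636/1189]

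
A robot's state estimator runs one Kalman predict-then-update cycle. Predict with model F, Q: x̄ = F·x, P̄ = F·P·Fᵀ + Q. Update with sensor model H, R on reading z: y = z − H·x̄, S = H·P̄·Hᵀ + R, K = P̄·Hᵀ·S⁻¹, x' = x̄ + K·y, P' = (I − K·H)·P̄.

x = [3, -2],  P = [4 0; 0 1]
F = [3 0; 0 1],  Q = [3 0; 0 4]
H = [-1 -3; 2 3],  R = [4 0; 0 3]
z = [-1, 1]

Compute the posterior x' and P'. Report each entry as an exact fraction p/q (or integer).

x' = [1982/941, -767/941]
P' = [4251/941 -2145/941; -2145/941 1255/941]

x̄ = F·x = [9, -2]
P̄ = F·P·Fᵀ + Q = [39 0; 0 5]
y = z − H·x̄ = [2, -11]
S = H·P̄·Hᵀ + R = [88 -123; -123 204]
K = P̄·Hᵀ·S⁻¹ = [546/941 689/941; -405/941 -175/941]
x' = x̄ + K·y = [1982/941, -767/941]
P' = (I − K·H)·P̄ = [4251/941 -2145/941; -2145/941 1255/941]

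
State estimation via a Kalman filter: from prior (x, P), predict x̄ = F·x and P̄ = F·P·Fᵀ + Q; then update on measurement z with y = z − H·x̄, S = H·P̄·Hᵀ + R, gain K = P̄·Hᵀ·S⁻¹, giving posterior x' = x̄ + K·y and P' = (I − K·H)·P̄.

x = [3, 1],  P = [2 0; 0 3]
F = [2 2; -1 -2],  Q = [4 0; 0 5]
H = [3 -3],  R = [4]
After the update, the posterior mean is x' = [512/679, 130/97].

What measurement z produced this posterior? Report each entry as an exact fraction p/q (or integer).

x̄ = F·x = [8, -5]
P̄ = F·P·Fᵀ + Q = [24 -16; -16 19]
S = H·P̄·Hᵀ + R = [679]
K = P̄·Hᵀ·S⁻¹ = [120/679; -15/97]
x' − x̄ = [-4920/679, 615/97] = K·y
y = (KᵀK)⁻¹·Kᵀ·(x' − x̄) = [-41]
z = y + H·x̄ = [-41] + [39] = [-2]

z = [-2]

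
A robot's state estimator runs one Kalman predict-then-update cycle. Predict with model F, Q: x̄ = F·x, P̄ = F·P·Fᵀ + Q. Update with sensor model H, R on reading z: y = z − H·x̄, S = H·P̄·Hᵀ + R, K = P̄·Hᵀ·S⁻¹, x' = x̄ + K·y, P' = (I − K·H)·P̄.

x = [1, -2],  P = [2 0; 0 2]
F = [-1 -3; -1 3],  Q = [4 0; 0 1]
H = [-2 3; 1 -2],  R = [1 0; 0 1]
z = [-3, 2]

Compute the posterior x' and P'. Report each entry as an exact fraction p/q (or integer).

x̄ = F·x = [5, -7]
P̄ = F·P·Fᵀ + Q = [24 -16; -16 21]
y = z − H·x̄ = [28, -17]
S = H·P̄·Hᵀ + R = [478 -286; -286 173]
K = P̄·Hᵀ·S⁻¹ = [-296/449 -344/449; -153/898 -277/449]
x' = x̄ + K·y = [-195/449, -576/449]
P' = (I − K·H)·P̄ = [1624/449 984/449; 984/449 1261/898]

x' = [-195/449, -576/449]
P' = [1624/449 984/449; 984/449 1261/898]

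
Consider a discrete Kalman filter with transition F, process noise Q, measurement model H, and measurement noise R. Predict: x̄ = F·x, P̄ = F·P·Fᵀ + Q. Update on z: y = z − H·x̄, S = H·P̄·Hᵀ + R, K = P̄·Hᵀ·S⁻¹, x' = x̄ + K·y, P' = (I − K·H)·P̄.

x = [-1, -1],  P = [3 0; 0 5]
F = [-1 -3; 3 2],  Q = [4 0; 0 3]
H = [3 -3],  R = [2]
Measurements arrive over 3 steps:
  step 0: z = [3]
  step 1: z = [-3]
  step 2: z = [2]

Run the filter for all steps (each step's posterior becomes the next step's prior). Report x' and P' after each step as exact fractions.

step 0: x̄ = F·x = [4, -5]
step 0: P̄ = F·P·Fᵀ + Q = [52 -39; -39 50]
step 0: y = z − H·x̄ = [-24]
step 0: S = H·P̄·Hᵀ + R = [1622]
step 0: K = P̄·Hᵀ·S⁻¹ = [273/1622; -267/1622]
step 0: x' = x̄ + K·y = [-32/811, -851/811]
step 0: P' = (I − K·H)·P̄ = [9815/1622 9633/1622; 9633/1622 9811/1622]
step 1: x̄ = F·x = [2585/811, -1798/811]
step 1: P̄ = F·P·Fᵀ + Q = [81200/811 -97137/811; -97137/811 248041/1622]
step 1: y = z − H·x̄ = [-15582/811]
step 1: S = H·P̄·Hᵀ + R = [7194145/1622]
step 1: K = P̄·Hᵀ·S⁻¹ = [1070022/7194145; -265389/1438829]
step 1: x' = x̄ + K·y = [338873/1027735, 272728/205547]
step 1: P' = (I − K·H)·P̄ = [14415578/7194145 2740446/1438829; 2740446/1438829 2917372/1438829]
step 2: x̄ = F·x = [-4429793/1027735, 3743899/1027735]
step 2: P̄ = F·P·Fᵀ + Q = [256687278/7194145 -281492424/7194145; -281492424/7194145 374096837/7194145]
step 2: y = z − H·x̄ = [26576546/1027735]
step 2: S = H·P̄·Hᵀ + R = [10758308957/7194145]
step 2: K = P̄·Hᵀ·S⁻¹ = [1614539106/10758308957; -1966767783/10758308957]
step 2: x' = x̄ + K·y = [-4620071215/10758308957, -11668253305/10758308957]
step 2: P' = (I − K·H)·P̄ = [21515345778/10758308957 20438986374/10758308957; 20438986374/10758308957 21750164896/10758308957]

step 0: x' = [-32/811, -851/811], P' = [9815/1622 9633/1622; 9633/1622 9811/1622]
step 1: x' = [338873/1027735, 272728/205547], P' = [14415578/7194145 2740446/1438829; 2740446/1438829 2917372/1438829]
step 2: x' = [-4620071215/10758308957, -11668253305/10758308957], P' = [21515345778/10758308957 20438986374/10758308957; 20438986374/10758308957 21750164896/10758308957]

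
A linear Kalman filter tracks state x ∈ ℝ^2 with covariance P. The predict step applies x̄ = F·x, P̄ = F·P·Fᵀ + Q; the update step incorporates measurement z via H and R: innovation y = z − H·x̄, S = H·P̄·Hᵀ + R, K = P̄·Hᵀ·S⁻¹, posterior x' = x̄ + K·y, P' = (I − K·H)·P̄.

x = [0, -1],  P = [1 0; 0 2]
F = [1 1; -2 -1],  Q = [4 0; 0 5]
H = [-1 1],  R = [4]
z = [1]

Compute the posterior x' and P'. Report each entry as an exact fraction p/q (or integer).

x̄ = F·x = [-1, 1]
P̄ = F·P·Fᵀ + Q = [7 -4; -4 11]
y = z − H·x̄ = [-1]
S = H·P̄·Hᵀ + R = [30]
K = P̄·Hᵀ·S⁻¹ = [-11/30; 1/2]
x' = x̄ + K·y = [-19/30, 1/2]
P' = (I − K·H)·P̄ = [89/30 3/2; 3/2 7/2]

x' = [-19/30, 1/2]
P' = [89/30 3/2; 3/2 7/2]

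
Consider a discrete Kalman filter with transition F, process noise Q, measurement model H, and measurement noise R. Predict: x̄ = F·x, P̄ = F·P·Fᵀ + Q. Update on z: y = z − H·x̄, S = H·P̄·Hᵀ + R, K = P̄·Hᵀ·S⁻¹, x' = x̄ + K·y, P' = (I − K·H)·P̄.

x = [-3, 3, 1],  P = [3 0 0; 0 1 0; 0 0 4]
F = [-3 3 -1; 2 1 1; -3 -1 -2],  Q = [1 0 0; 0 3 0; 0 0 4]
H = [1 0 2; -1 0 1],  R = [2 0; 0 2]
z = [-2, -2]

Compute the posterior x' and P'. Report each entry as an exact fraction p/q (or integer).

x' = [3247/2318, 8115/4636, -1848/1159]
P' = [2401/2318 221/4636 -220/1159; 221/4636 45189/9272 -251/1159; -220/1159 -251/1159 496/1159]

x̄ = F·x = [17, -2, 4]
P̄ = F·P·Fᵀ + Q = [41 -19 32; -19 20 -27; 32 -27 48]
y = z − H·x̄ = [-27, 11]
S = H·P̄·Hᵀ + R = [363 23; 23 27]
K = P̄·Hᵀ·S⁻¹ = [1521/4636 -2841/4636; -1787/9272 -1225/9272; 386/1159 358/1159]
x' = x̄ + K·y = [3247/2318, 8115/4636, -1848/1159]
P' = (I − K·H)·P̄ = [2401/2318 221/4636 -220/1159; 221/4636 45189/9272 -251/1159; -220/1159 -251/1159 496/1159]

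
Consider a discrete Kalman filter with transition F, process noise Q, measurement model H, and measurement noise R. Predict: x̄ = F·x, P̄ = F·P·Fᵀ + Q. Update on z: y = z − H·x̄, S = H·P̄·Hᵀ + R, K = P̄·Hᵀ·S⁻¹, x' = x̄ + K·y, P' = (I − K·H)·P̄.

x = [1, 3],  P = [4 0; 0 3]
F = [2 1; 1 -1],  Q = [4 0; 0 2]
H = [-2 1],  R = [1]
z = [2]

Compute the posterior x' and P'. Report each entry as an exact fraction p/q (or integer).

x̄ = F·x = [5, -2]
P̄ = F·P·Fᵀ + Q = [23 5; 5 9]
y = z − H·x̄ = [14]
S = H·P̄·Hᵀ + R = [82]
K = P̄·Hᵀ·S⁻¹ = [-1/2; -1/82]
x' = x̄ + K·y = [-2, -89/41]
P' = (I − K·H)·P̄ = [5/2 9/2; 9/2 737/82]

x' = [-2, -89/41]
P' = [5/2 9/2; 9/2 737/82]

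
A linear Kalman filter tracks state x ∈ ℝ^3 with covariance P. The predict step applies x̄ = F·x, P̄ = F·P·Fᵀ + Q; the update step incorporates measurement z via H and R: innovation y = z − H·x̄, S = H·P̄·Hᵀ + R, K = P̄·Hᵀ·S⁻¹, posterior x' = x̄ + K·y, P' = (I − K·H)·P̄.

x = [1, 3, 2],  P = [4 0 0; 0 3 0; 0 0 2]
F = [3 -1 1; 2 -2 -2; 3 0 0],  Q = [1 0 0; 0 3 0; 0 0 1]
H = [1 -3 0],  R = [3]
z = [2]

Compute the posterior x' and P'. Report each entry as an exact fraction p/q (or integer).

x̄ = F·x = [2, -8, 3]
P̄ = F·P·Fᵀ + Q = [42 26 36; 26 39 24; 36 24 37]
y = z − H·x̄ = [-24]
S = H·P̄·Hᵀ + R = [240]
K = P̄·Hᵀ·S⁻¹ = [-3/20; -91/240; -3/20]
x' = x̄ + K·y = [28/5, 11/10, 33/5]
P' = (I − K·H)·P̄ = [183/5 247/20 153/5; 247/20 1079/240 207/20; 153/5 207/20 158/5]

x' = [28/5, 11/10, 33/5]
P' = [183/5 247/20 153/5; 247/20 1079/240 207/20; 153/5 207/20 158/5]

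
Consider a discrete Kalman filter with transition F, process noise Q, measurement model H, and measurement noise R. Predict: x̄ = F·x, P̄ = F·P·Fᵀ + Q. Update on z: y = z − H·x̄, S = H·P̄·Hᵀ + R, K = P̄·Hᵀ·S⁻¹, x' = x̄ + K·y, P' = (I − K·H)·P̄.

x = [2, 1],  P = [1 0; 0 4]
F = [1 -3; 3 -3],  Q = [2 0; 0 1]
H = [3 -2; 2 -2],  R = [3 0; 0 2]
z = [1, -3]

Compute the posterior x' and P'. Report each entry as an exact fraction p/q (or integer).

x̄ = F·x = [-1, 3]
P̄ = F·P·Fᵀ + Q = [39 39; 39 46]
y = z − H·x̄ = [10, 5]
S = H·P̄·Hᵀ + R = [70 28; 28 30]
K = P̄·Hᵀ·S⁻¹ = [585/658 -39/47; 571/658 -60/47]
x' = x̄ + K·y = [1231/329, 1742/329]
P' = (I − K·H)·P̄ = [2847/658 3393/658; 3393/658 4233/658]

x' = [1231/329, 1742/329]
P' = [2847/658 3393/658; 3393/658 4233/658]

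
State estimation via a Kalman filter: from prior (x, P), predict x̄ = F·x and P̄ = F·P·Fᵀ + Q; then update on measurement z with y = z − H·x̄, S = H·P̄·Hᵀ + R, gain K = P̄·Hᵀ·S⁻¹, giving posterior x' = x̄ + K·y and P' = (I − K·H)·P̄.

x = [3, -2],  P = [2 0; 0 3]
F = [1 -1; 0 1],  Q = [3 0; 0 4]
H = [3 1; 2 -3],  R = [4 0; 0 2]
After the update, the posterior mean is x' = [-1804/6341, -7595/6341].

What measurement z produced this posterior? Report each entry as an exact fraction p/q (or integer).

z = [-3, 3]

x̄ = F·x = [5, -2]
P̄ = F·P·Fᵀ + Q = [8 -3; -3 7]
S = H·P̄·Hᵀ + R = [65 48; 48 133]
K = P̄·Hᵀ·S⁻¹ = [1593/6341 617/6341; 1030/6341 -1659/6341]
x' − x̄ = [-33509/6341, 5087/6341] = K·y
y = (KᵀK)⁻¹·Kᵀ·(x' − x̄) = [-16, -13]
z = y + H·x̄ = [-16, -13] + [13, 16] = [-3, 3]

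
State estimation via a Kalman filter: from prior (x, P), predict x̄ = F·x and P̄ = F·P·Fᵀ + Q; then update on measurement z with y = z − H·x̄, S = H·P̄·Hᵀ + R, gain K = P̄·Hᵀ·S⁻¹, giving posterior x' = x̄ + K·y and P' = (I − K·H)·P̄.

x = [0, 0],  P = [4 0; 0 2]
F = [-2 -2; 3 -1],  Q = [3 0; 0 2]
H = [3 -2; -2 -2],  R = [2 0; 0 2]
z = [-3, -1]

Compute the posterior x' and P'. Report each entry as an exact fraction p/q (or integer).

x' = [-13949/34753, 31060/34753]
P' = [5494/34753 1320/34753; 1320/34753 8920/34753]

x̄ = F·x = [0, 0]
P̄ = F·P·Fᵀ + Q = [27 -20; -20 40]
y = z − H·x̄ = [-3, -1]
S = H·P̄·Hᵀ + R = [645 38; 38 110]
K = P̄·Hᵀ·S⁻¹ = [6921/34753 -6814/34753; -6940/34753 -10240/34753]
x' = x̄ + K·y = [-13949/34753, 31060/34753]
P' = (I − K·H)·P̄ = [5494/34753 1320/34753; 1320/34753 8920/34753]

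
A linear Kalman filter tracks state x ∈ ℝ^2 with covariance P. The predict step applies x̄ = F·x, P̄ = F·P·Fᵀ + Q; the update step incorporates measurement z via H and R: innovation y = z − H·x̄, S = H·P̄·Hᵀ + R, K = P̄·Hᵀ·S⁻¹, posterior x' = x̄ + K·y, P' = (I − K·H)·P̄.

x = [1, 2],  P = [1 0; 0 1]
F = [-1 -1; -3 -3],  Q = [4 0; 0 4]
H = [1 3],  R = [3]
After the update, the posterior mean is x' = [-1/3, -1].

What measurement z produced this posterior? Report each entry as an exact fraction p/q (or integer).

z = [-3]

x̄ = F·x = [-3, -9]
P̄ = F·P·Fᵀ + Q = [6 6; 6 22]
S = H·P̄·Hᵀ + R = [243]
K = P̄·Hᵀ·S⁻¹ = [8/81; 8/27]
x' − x̄ = [8/3, 8] = K·y
y = (KᵀK)⁻¹·Kᵀ·(x' − x̄) = [27]
z = y + H·x̄ = [27] + [-30] = [-3]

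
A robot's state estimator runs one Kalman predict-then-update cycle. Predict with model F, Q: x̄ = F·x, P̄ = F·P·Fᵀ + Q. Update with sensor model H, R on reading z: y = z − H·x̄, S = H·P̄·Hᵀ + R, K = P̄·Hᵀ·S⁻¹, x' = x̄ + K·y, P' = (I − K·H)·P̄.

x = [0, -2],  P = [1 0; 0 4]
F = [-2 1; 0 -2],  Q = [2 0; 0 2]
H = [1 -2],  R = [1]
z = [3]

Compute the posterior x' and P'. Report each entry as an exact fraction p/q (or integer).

x̄ = F·x = [-2, 4]
P̄ = F·P·Fᵀ + Q = [10 -8; -8 18]
y = z − H·x̄ = [13]
S = H·P̄·Hᵀ + R = [115]
K = P̄·Hᵀ·S⁻¹ = [26/115; -44/115]
x' = x̄ + K·y = [108/115, -112/115]
P' = (I − K·H)·P̄ = [474/115 224/115; 224/115 134/115]

x' = [108/115, -112/115]
P' = [474/115 224/115; 224/115 134/115]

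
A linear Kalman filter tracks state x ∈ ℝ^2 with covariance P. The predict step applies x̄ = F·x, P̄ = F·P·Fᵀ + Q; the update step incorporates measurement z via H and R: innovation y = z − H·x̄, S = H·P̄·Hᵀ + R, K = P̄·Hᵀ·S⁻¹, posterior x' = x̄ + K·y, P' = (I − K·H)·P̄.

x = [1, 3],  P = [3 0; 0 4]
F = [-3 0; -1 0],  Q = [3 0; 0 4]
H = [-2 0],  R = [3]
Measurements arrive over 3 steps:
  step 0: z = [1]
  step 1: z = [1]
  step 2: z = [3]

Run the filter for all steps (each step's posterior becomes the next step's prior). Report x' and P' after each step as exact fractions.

step 0: x̄ = F·x = [-3, -1]
step 0: P̄ = F·P·Fᵀ + Q = [30 9; 9 7]
step 0: y = z − H·x̄ = [-5]
step 0: S = H·P̄·Hᵀ + R = [123]
step 0: K = P̄·Hᵀ·S⁻¹ = [-20/41; -6/41]
step 0: x' = x̄ + K·y = [-23/41, -11/41]
step 0: P' = (I − K·H)·P̄ = [30/41 9/41; 9/41 179/41]
step 1: x̄ = F·x = [69/41, 23/41]
step 1: P̄ = F·P·Fᵀ + Q = [393/41 90/41; 90/41 194/41]
step 1: y = z − H·x̄ = [179/41]
step 1: S = H·P̄·Hᵀ + R = [1695/41]
step 1: K = P̄·Hᵀ·S⁻¹ = [-262/565; -12/113]
step 1: x' = x̄ + K·y = [-193/565, 11/113]
step 1: P' = (I − K·H)·P̄ = [393/565 18/113; 18/113 482/113]
step 2: x̄ = F·x = [579/565, 193/565]
step 2: P̄ = F·P·Fᵀ + Q = [5232/565 1179/565; 1179/565 2653/565]
step 2: y = z − H·x̄ = [2853/565]
step 2: S = H·P̄·Hᵀ + R = [22623/565]
step 2: K = P̄·Hᵀ·S⁻¹ = [-3488/7541; -786/7541]
step 2: x' = x̄ + K·y = [-9885/7541, -1393/7541]
step 2: P' = (I − K·H)·P̄ = [5232/7541 1179/7541; 1179/7541 32129/7541]

step 0: x' = [-23/41, -11/41], P' = [30/41 9/41; 9/41 179/41]
step 1: x' = [-193/565, 11/113], P' = [393/565 18/113; 18/113 482/113]
step 2: x' = [-9885/7541, -1393/7541], P' = [5232/7541 1179/7541; 1179/7541 32129/7541]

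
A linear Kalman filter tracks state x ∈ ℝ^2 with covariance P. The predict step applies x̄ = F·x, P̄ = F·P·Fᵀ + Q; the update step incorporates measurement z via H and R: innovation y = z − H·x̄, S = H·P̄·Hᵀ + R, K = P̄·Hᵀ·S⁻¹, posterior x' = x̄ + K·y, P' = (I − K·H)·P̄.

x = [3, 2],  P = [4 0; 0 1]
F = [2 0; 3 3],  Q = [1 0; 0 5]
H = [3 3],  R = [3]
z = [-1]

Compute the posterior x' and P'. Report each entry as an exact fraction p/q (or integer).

x̄ = F·x = [6, 15]
P̄ = F·P·Fᵀ + Q = [17 24; 24 50]
y = z − H·x̄ = [-64]
S = H·P̄·Hᵀ + R = [1038]
K = P̄·Hᵀ·S⁻¹ = [41/346; 37/173]
x' = x̄ + K·y = [-274/173, 227/173]
P' = (I − K·H)·P̄ = [839/346 -399/173; -399/173 436/173]

x' = [-274/173, 227/173]
P' = [839/346 -399/173; -399/173 436/173]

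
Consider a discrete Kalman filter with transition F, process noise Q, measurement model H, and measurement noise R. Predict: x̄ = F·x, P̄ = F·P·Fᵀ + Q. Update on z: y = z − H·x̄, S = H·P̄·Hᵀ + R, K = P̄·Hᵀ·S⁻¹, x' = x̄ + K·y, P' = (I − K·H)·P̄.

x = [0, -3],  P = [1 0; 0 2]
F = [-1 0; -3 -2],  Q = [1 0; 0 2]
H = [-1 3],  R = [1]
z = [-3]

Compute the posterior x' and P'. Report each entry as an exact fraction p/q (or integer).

x' = [-49/52, -33/26]
P' = [263/156 15/26; 15/26 4/13]

x̄ = F·x = [0, 6]
P̄ = F·P·Fᵀ + Q = [2 3; 3 19]
y = z − H·x̄ = [-21]
S = H·P̄·Hᵀ + R = [156]
K = P̄·Hᵀ·S⁻¹ = [7/156; 9/26]
x' = x̄ + K·y = [-49/52, -33/26]
P' = (I − K·H)·P̄ = [263/156 15/26; 15/26 4/13]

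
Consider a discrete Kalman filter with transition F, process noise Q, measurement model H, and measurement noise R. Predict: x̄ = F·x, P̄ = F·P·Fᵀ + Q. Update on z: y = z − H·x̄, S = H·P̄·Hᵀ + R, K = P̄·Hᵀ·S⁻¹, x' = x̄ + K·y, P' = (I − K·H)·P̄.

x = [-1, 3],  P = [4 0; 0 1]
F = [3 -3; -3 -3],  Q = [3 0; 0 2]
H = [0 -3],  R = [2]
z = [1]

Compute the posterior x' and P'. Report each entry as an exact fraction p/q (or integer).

x' = [-381/25, -9/25]
P' = [13839/425 -54/425; -54/425 94/425]

x̄ = F·x = [-12, -6]
P̄ = F·P·Fᵀ + Q = [48 -27; -27 47]
y = z − H·x̄ = [-17]
S = H·P̄·Hᵀ + R = [425]
K = P̄·Hᵀ·S⁻¹ = [81/425; -141/425]
x' = x̄ + K·y = [-381/25, -9/25]
P' = (I − K·H)·P̄ = [13839/425 -54/425; -54/425 94/425]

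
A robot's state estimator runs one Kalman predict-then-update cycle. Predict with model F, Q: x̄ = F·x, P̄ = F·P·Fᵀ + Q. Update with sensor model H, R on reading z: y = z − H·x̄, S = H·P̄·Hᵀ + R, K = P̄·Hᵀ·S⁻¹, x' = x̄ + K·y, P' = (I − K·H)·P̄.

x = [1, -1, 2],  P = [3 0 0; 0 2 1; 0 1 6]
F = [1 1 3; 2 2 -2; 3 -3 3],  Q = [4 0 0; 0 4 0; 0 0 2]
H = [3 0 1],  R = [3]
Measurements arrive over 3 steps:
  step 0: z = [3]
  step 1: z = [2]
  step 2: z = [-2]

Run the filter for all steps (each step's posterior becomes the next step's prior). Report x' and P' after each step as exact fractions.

step 0: x' = [-888/1013, -1784/1013, 5784/1013], P' = [3333/1013 -614/1013 -9225/1013; -614/1013 33464/1013 1590/1013; -9225/1013 1590/1013 28383/1013]
step 1: x' = [-6232624/2920273, -4580720/2920273, 24724580/2920273], P' = [98426130/2920273 190305004/2920273 -292900626/2920273; 190305004/2920273 411886908/2920273 -573078324/2920273; -292900626/2920273 -573078324/2920273 880320288/2920273]
step 2: x' = [299111642532/88251503201, 1023604930072/88251503201, -1073042514712/88251503201], P' = [1252183472310/88251503201 2405659404788/88251503201 -3703165411590/88251503201; 2405659404788/88251503201 5980692104268/88251503201 -7321773016140/88251503201; -3703165411590/88251503201 -7321773016140/88251503201 11214069445896/88251503201]

step 0: x̄ = F·x = [6, -4, 12]
step 0: P̄ = F·P·Fᵀ + Q = [69 -22 51; -22 40 -18; 51 -18 83]
step 0: y = z − H·x̄ = [-27]
step 0: S = H·P̄·Hᵀ + R = [1013]
step 0: K = P̄·Hᵀ·S⁻¹ = [258/1013; -84/1013; 236/1013]
step 0: x' = x̄ + K·y = [-888/1013, -1784/1013, 5784/1013]
step 0: P' = (I − K·H)·P̄ = [3333/1013 -614/1013 -9225/1013; -614/1013 33464/1013 1590/1013; -9225/1013 1590/1013 28383/1013]
step 1: x̄ = F·x = [14680/1013, -16912/1013, 20040/1013]
step 1: P̄ = F·P·Fᵀ + Q = [249258/1013 -129700/1013 44814/1013; -129700/1013 320940/1013 -332004/1013; 44814/1013 -332004/1013 405028/1013]
step 1: y = z − H·x̄ = [-62054/1013]
step 1: S = H·P̄·Hᵀ + R = [2920273/1013]
step 1: K = P̄·Hᵀ·S⁻¹ = [792588/2920273; -721104/2920273; 539470/2920273]
step 1: x' = x̄ + K·y = [-6232624/2920273, -4580720/2920273, 24724580/2920273]
step 1: P' = (I − K·H)·P̄ = [98426130/2920273 190305004/2920273 -292900626/2920273; 190305004/2920273 411886908/2920273 -573078324/2920273; -292900626/2920273 -573078324/2920273 880320288/2920273]
step 2: x̄ = F·x = [63360396/2920273, -71075848/2920273, 69218028/2920273]
step 2: P̄ = F·P·Fᵀ + Q = [3629613030/2920273 -6963991436/2920273 6906162690/2920273; -6963991436/2920273 14024486028/2920273 -14039626284/2920273; 6906162690/2920273 -14039626284/2920273 14139248972/2920273]
step 2: y = z − H·x̄ = [-265139762/2920273]
step 2: S = H·P̄·Hᵀ + R = [88251503201/2920273]
step 2: K = P̄·Hᵀ·S⁻¹ = [17795001780/88251503201; -34931600592/88251503201; 34857737042/88251503201]
step 2: x' = x̄ + K·y = [299111642532/88251503201, 1023604930072/88251503201, -1073042514712/88251503201]
step 2: P' = (I − K·H)·P̄ = [1252183472310/88251503201 2405659404788/88251503201 -3703165411590/88251503201; 2405659404788/88251503201 5980692104268/88251503201 -7321773016140/88251503201; -3703165411590/88251503201 -7321773016140/88251503201 11214069445896/88251503201]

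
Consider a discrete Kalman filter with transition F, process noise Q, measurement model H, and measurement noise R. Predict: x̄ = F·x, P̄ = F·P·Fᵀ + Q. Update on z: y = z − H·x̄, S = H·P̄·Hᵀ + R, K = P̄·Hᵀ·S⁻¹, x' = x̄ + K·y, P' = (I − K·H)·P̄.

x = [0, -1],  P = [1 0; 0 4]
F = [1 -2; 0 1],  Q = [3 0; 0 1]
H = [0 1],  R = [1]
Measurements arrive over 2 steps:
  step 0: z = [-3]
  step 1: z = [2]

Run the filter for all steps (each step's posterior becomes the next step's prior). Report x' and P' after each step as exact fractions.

step 0: x̄ = F·x = [2, -1]
step 0: P̄ = F·P·Fᵀ + Q = [20 -8; -8 5]
step 0: y = z − H·x̄ = [-2]
step 0: S = H·P̄·Hᵀ + R = [6]
step 0: K = P̄·Hᵀ·S⁻¹ = [-4/3; 5/6]
step 0: x' = x̄ + K·y = [14/3, -8/3]
step 0: P' = (I − K·H)·P̄ = [28/3 -4/3; -4/3 5/6]
step 1: x̄ = F·x = [10, -8/3]
step 1: P̄ = F·P·Fᵀ + Q = [21 -3; -3 11/6]
step 1: y = z − H·x̄ = [14/3]
step 1: S = H·P̄·Hᵀ + R = [17/6]
step 1: K = P̄·Hᵀ·S⁻¹ = [-18/17; 11/17]
step 1: x' = x̄ + K·y = [86/17, 6/17]
step 1: P' = (I − K·H)·P̄ = [303/17 -18/17; -18/17 11/17]

step 0: x' = [14/3, -8/3], P' = [28/3 -4/3; -4/3 5/6]
step 1: x' = [86/17, 6/17], P' = [303/17 -18/17; -18/17 11/17]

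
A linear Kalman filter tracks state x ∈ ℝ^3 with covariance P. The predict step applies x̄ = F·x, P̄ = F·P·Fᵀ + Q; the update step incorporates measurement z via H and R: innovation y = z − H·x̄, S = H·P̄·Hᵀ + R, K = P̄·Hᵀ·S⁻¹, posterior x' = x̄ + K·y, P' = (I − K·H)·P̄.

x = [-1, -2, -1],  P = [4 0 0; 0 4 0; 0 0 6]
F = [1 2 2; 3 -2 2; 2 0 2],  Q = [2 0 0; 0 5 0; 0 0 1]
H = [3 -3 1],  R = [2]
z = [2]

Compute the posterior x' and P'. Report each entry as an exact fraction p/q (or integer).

x' = [-247/73, -397/73, -1544/365]
P' = [2148/73 2945/73 2413/73; 2945/73 8181/146 6819/146; 2413/73 6819/146 29881/730]

x̄ = F·x = [-7, -1, -4]
P̄ = F·P·Fᵀ + Q = [46 20 32; 20 81 48; 32 48 41]
y = z − H·x̄ = [24]
S = H·P̄·Hᵀ + R = [730]
K = P̄·Hᵀ·S⁻¹ = [11/73; -27/146; -7/730]
x' = x̄ + K·y = [-247/73, -397/73, -1544/365]
P' = (I − K·H)·P̄ = [2148/73 2945/73 2413/73; 2945/73 8181/146 6819/146; 2413/73 6819/146 29881/730]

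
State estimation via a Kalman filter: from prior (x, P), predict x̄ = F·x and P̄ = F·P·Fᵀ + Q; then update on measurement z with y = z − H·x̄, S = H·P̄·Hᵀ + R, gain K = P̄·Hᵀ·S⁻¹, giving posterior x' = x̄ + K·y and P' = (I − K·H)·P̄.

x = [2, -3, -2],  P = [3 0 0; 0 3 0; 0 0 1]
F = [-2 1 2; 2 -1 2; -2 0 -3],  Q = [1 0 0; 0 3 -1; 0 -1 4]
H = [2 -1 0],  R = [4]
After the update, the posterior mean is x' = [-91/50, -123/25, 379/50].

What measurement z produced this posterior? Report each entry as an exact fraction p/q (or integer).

x̄ = F·x = [-11, 3, 2]
P̄ = F·P·Fᵀ + Q = [20 -11 6; -11 22 -19; 6 -19 25]
S = H·P̄·Hᵀ + R = [150]
K = P̄·Hᵀ·S⁻¹ = [17/50; -22/75; 31/150]
x' − x̄ = [459/50, -198/25, 279/50] = K·y
y = (KᵀK)⁻¹·Kᵀ·(x' − x̄) = [27]
z = y + H·x̄ = [27] + [-25] = [2]

z = [2]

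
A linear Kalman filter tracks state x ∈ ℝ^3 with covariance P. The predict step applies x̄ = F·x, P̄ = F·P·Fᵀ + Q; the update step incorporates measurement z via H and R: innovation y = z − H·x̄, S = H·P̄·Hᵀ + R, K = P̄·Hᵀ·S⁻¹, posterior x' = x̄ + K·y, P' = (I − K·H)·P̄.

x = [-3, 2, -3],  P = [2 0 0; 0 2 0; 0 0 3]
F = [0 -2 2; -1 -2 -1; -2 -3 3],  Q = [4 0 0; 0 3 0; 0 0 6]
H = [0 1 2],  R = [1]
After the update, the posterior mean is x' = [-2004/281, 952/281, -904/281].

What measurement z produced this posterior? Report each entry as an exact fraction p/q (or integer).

z = [-3]

x̄ = F·x = [-10, 2, -9]
P̄ = F·P·Fᵀ + Q = [24 2 30; 2 16 7; 30 7 59]
S = H·P̄·Hᵀ + R = [281]
K = P̄·Hᵀ·S⁻¹ = [62/281; 30/281; 125/281]
x' − x̄ = [806/281, 390/281, 1625/281] = K·y
y = (KᵀK)⁻¹·Kᵀ·(x' − x̄) = [13]
z = y + H·x̄ = [13] + [-16] = [-3]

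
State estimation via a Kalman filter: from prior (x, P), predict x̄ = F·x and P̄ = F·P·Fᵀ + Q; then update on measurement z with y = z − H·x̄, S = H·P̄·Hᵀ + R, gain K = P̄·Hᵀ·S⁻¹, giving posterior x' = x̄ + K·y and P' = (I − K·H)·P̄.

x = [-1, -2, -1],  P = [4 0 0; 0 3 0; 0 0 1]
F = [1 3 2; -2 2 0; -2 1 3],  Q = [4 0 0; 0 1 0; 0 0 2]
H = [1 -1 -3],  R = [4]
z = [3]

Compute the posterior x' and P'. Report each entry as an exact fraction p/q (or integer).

x̄ = F·x = [-9, -2, -3]
P̄ = F·P·Fᵀ + Q = [39 10 7; 10 29 22; 7 22 30]
y = z − H·x̄ = [1]
S = H·P̄·Hᵀ + R = [412]
K = P̄·Hᵀ·S⁻¹ = [2/103; -85/412; -105/412]
x' = x̄ + K·y = [-925/103, -909/412, -1341/412]
P' = (I − K·H)·P̄ = [4001/103 1200/103 931/103; 1200/103 4723/412 139/412; 931/103 139/412 1335/412]

x' = [-925/103, -909/412, -1341/412]
P' = [4001/103 1200/103 931/103; 1200/103 4723/412 139/412; 931/103 139/412 1335/412]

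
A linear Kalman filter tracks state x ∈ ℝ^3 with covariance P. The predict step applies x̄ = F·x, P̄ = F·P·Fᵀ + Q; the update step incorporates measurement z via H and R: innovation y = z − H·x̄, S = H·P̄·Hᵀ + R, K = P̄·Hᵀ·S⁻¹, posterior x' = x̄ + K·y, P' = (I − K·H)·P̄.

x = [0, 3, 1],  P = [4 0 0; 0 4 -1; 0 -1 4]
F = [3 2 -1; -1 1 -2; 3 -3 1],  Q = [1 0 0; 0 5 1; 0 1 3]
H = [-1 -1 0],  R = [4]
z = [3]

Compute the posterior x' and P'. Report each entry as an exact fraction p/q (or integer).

x' = [-25/58, -131/58, -613/116]
P' = [544/29 -474/29 1399/58; -474/29 516/29 -1469/58; 1399/58 -1469/58 8635/116]

x̄ = F·x = [5, 1, -8]
P̄ = F·P·Fᵀ + Q = [61 9 3; 9 33 -38; 3 -38 85]
y = z − H·x̄ = [9]
S = H·P̄·Hᵀ + R = [116]
K = P̄·Hᵀ·S⁻¹ = [-35/58; -21/58; 35/116]
x' = x̄ + K·y = [-25/58, -131/58, -613/116]
P' = (I − K·H)·P̄ = [544/29 -474/29 1399/58; -474/29 516/29 -1469/58; 1399/58 -1469/58 8635/116]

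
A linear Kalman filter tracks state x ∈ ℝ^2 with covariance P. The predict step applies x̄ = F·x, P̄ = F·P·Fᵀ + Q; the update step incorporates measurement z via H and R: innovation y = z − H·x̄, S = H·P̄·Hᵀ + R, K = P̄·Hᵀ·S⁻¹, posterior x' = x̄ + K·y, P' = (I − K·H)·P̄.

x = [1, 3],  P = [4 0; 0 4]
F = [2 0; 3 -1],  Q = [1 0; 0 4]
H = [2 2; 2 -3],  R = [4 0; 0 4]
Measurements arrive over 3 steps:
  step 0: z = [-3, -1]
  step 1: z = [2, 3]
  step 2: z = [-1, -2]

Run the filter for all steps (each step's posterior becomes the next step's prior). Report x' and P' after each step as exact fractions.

step 0: x̄ = F·x = [2, 0]
step 0: P̄ = F·P·Fᵀ + Q = [17 24; 24 44]
step 0: y = z − H·x̄ = [-7, -5]
step 0: S = H·P̄·Hᵀ + R = [440 -244; -244 180]
step 0: K = P̄·Hᵀ·S⁻¹ = [343/1229 411/2458; 249/1229 -236/1229]
step 0: x' = x̄ + K·y = [-1941/2458, -563/1229]
step 0: P' = (I − K·H)·P̄ = [576/1229 110/1229; 110/1229 388/1229]
step 1: x̄ = F·x = [-1941/1229, -4697/2458]
step 1: P̄ = F·P·Fᵀ + Q = [3533/1229 3236/1229; 3236/1229 9828/1229]
step 1: y = z − H·x̄ = [11037/1229, 1047/2458]
step 1: S = H·P̄·Hᵀ + R = [84248/1229 -51308/1229; -51308/1229 68668/1229]
step 1: K = P̄·Hᵀ·S⁻¹ = [40382/160325 48009/320650; 31197/160325 -30418/160325]
step 1: x' = x̄ + K·y = [478671/641300, -78317/320650]
step 1: P' = (I − K·H)·P̄ = [67662/160325 13102/160325; 13102/160325 49292/160325]
step 2: x̄ = F·x = [478671/320650, 1592647/641300]
step 2: P̄ = F·P·Fᵀ + Q = [430973/160325 379768/160325; 379768/160325 1220938/160325]
step 2: y = z − H·x̄ = [-54163/6050, 1580657/641300]
step 2: S = H·P̄·Hᵀ + R = [194096/3025 -120024/3025; -120024/3025 8796418/160325]
step 2: K = P̄·Hᵀ·S⁻¹ = [19489917/78003656 2908733/19500914; 7556851/39001828 -1851946/9750457]
step 2: x' = x̄ + K·y = [-58724525/156007312, 21896137/78003656]
step 2: P' = (I − K·H)·P̄ = [16347923/39001828 1570997/19500914; 1570997/19500914 2992927/9750457]

step 0: x' = [-1941/2458, -563/1229], P' = [576/1229 110/1229; 110/1229 388/1229]
step 1: x' = [478671/641300, -78317/320650], P' = [67662/160325 13102/160325; 13102/160325 49292/160325]
step 2: x' = [-58724525/156007312, 21896137/78003656], P' = [16347923/39001828 1570997/19500914; 1570997/19500914 2992927/9750457]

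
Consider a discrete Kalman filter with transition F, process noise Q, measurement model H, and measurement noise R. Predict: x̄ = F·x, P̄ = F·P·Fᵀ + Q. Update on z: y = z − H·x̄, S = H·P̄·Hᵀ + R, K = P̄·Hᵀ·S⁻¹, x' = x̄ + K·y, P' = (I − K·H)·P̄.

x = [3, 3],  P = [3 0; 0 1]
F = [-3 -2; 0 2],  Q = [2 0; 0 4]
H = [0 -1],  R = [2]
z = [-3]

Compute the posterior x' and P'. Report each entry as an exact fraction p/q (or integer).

x̄ = F·x = [-15, 6]
P̄ = F·P·Fᵀ + Q = [33 -4; -4 8]
y = z − H·x̄ = [3]
S = H·P̄·Hᵀ + R = [10]
K = P̄·Hᵀ·S⁻¹ = [2/5; -4/5]
x' = x̄ + K·y = [-69/5, 18/5]
P' = (I − K·H)·P̄ = [157/5 -4/5; -4/5 8/5]

x' = [-69/5, 18/5]
P' = [157/5 -4/5; -4/5 8/5]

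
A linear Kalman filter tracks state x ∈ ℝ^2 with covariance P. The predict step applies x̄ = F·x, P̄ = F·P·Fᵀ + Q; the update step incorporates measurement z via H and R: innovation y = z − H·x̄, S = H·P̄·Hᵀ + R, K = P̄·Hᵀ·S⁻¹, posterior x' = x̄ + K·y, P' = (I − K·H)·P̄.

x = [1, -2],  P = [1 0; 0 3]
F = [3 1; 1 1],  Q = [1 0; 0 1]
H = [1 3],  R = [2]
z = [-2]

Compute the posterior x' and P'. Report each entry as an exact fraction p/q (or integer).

x̄ = F·x = [1, -1]
P̄ = F·P·Fᵀ + Q = [13 6; 6 5]
y = z − H·x̄ = [0]
S = H·P̄·Hᵀ + R = [96]
K = P̄·Hᵀ·S⁻¹ = [31/96; 7/32]
x' = x̄ + K·y = [1, -1]
P' = (I − K·H)·P̄ = [287/96 -25/32; -25/32 13/32]

x' = [1, -1]
P' = [287/96 -25/32; -25/32 13/32]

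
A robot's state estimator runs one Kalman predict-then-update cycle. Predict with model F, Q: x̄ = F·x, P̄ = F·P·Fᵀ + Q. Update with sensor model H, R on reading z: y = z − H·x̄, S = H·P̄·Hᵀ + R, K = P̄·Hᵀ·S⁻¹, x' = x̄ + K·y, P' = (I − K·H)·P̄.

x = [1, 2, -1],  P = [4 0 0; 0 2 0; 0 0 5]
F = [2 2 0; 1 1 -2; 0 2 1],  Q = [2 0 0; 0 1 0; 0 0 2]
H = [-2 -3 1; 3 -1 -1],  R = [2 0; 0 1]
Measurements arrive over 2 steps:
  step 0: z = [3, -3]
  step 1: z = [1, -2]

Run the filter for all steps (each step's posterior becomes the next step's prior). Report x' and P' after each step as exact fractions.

step 0: x' = [-307/13231, 23/52924, 152351/52924], P' = [20134/13231 4299/13231 51599/13231; 4299/13231 13383/52924 46731/52924; 51599/13231 46731/52924 562295/52924]
step 1: x' = [-348422593/328125978, -14653421/218750652, -667588909/656251956], P' = [91612969/164062989 7974563/109375326 421149607/328125978; 7974563/109375326 13693267/72916884 44145311/218750652; 421149607/328125978 44145311/218750652 2300302915/656251956]

step 0: x̄ = F·x = [6, 5, 3]
step 0: P̄ = F·P·Fᵀ + Q = [26 12 8; 12 27 -6; 8 -6 15]
step 0: y = z − H·x̄ = [27, -13]
step 0: S = H·P̄·Hᵀ + R = [512 -146; -146 145]
step 0: K = P̄·Hᵀ·S⁻¹ = [-783/13231 4504/13231; -13905/52924 -4263/26462; 4655/52924 5081/26462]
step 0: x' = x̄ + K·y = [-307/13231, 23/52924, 152351/52924]
step 0: P' = (I − K·H)·P̄ = [20134/13231 4299/13231 51599/13231; 4299/13231 13383/52924 46731/52924; 51599/13231 46731/52924 562295/52924]
step 1: x̄ = F·x = [-1205/26462, -305907/52924, 152397/52924]
step 1: P̄ = F·P·Fᵀ + Q = [154773/13231 -377943/26462 314285/26462; -377943/26462 1417907/52924 -997229/52924; 314285/26462 -997229/52924 908599/52924]
step 1: y = z − H·x̄ = [-511007/26462, -63032/13231]
step 1: S = H·P̄·Hᵀ + R = [2662610/13231 1517541/13231; 1517541/13231 1680174/13231]
step 1: K = P̄·Hᵀ·S⁻¹ = [-1422778/54687663 52302259/164062989; -4624681/18229221 -18688867/109375326; 9099862/54687663 47079397/328125978]
step 1: x' = x̄ + K·y = [-348422593/328125978, -14653421/218750652, -667588909/656251956]
step 1: P' = (I − K·H)·P̄ = [91612969/164062989 7974563/109375326 421149607/328125978; 7974563/109375326 13693267/72916884 44145311/218750652; 421149607/328125978 44145311/218750652 2300302915/656251956]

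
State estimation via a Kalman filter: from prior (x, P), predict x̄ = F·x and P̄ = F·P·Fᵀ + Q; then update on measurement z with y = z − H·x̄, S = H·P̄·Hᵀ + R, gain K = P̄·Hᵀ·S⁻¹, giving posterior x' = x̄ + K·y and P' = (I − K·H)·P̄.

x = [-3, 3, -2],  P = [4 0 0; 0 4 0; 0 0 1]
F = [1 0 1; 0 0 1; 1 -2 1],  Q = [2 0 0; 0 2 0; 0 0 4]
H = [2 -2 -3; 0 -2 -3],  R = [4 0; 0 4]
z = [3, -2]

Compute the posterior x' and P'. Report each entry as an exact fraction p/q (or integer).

x̄ = F·x = [-5, -2, -11]
P̄ = F·P·Fᵀ + Q = [7 1 5; 1 3 1; 5 1 25]
y = z − H·x̄ = [-24, -39]
S = H·P̄·Hᵀ + R = [213 215; 215 253]
K = P̄·Hᵀ·S⁻¹ = [181/479 -186/479; 41/1916 -103/1916; -99/1916 -499/1916]
x' = x̄ + K·y = [515/479, -799/1916, 761/1916]
P' = (I − K·H)·P̄ = [734/479 72/479 200/479; 72/479 1277/479 -817/479; 200/479 -817/479 711/479]

x' = [515/479, -799/1916, 761/1916]
P' = [734/479 72/479 200/479; 72/479 1277/479 -817/479; 200/479 -817/479 711/479]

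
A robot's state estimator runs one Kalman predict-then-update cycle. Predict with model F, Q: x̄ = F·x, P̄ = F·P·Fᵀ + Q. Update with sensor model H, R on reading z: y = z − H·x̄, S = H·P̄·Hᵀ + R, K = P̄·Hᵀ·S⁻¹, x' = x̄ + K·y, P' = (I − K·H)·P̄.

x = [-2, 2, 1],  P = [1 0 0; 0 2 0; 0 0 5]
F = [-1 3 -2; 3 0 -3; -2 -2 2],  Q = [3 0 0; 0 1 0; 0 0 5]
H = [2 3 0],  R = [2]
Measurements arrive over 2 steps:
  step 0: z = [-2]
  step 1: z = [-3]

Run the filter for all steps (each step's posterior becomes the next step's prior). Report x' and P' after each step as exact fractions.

step 0: x' = [8079/989, -6054/989, -206/989], P' = [14313/989 -9432/989 -1950/989; -9432/989 6434/989 1188/989; -1950/989 1188/989 8369/989]
step 1: x' = [-46655479/1747353, 9791183/582451, -484646/1747353], P' = [251460097/1747353 -55871348/582451 15143390/1747353; -55871348/582451 37371070/582451 -3428044/582451; 15143390/1747353 -3428044/582451 11089597/1747353]

step 0: x̄ = F·x = [6, -9, 2]
step 0: P̄ = F·P·Fᵀ + Q = [42 27 -30; 27 55 -36; -30 -36 37]
step 0: y = z − H·x̄ = [13]
step 0: S = H·P̄·Hᵀ + R = [989]
step 0: K = P̄·Hᵀ·S⁻¹ = [165/989; 219/989; -168/989]
step 0: x' = x̄ + K·y = [8079/989, -6054/989, -206/989]
step 0: P' = (I − K·H)·P̄ = [14313/989 -9432/989 -1950/989; -9432/989 6434/989 1188/989; -1950/989 1188/989 8369/989]
step 1: x̄ = F·x = [-1123/43, 24855/989, -194/43]
step 1: P̄ = F·P·Fᵀ + Q = [6226/43 -3585/43 98/43; -3585/43 240227/989 -4164/43; 98/43 -4164/43 2263/43]
step 1: y = z − H·x̄ = [-25874/989]
step 1: S = H·P̄·Hᵀ + R = [1747353/989]
step 1: K = P̄·Hᵀ·S⁻¹ = [39031/1747353; 185257/582451; -282808/1747353]
step 1: x' = x̄ + K·y = [-46655479/1747353, 9791183/582451, -484646/1747353]
step 1: P' = (I − K·H)·P̄ = [251460097/1747353 -55871348/582451 15143390/1747353; -55871348/582451 37371070/582451 -3428044/582451; 15143390/1747353 -3428044/582451 11089597/1747353]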